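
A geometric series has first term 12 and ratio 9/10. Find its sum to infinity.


S∞ = a₁/(1-r) = 12/(1 - 9/10)
= 12/(1/10)
= 120

S∞ = 120


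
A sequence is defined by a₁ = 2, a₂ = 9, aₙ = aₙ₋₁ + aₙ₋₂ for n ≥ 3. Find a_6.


Computing iteratively: 2, 9, 11, 20, 31, 51
a_6 = 51

a_6 = 51


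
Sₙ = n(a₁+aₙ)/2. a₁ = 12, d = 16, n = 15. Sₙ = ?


aₙ = 12 + (15-1)×16 = 236
Sₙ = n(a₁+aₙ)/2 = 15×(12+236)/2
= 15×248/2 = 1860

S_15 = 1860


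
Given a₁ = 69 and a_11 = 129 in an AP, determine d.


d = (aₙ - a₁)/(n-1)
= (129 - 69)/(11-1)
= 60/10 = 6

d = 6


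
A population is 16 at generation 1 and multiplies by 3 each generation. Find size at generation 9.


aₙ = a₁·r^(n-1)
= 16×3^8
= 16×6561
= 104976

a_9 = 104976


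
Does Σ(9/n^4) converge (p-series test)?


p-series test: Σ c/n^p converges if p > 1, diverges if p ≤ 1 (constant c > 0 doesn't affect convergence).
p = 4
4 > 1 → CONVERGES

Converges (p = 4 > 1)


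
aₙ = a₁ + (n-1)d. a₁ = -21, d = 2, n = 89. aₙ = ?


aₙ = a₁ + (n-1)d
= -21 + (89-1)×2
= -21 + 176
= 155

a_89 = 155


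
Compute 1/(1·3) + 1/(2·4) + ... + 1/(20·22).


1/(k(k+2)) = (1/2)·(1/k - 1/(k+2)) (partial fractions)
Telescoping: Σ = (1/2)·(1 + 1/2 - 1/21 - 1/22) = 325/462

Sum = 325/462


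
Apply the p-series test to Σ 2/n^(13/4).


p-series test: Σ c/n^p converges if p > 1, diverges if p ≤ 1 (constant c > 0 doesn't affect convergence).
p = 13/4
13/4 > 1 → CONVERGES

Converges (p = 13/4 > 1)


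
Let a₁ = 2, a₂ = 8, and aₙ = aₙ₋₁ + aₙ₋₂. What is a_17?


Computing iteratively: 2, 8, 10, 18, 28, 46, 74, 120, 194, 314, 508, 822, ...
a_17 = 9116

a_17 = 9116


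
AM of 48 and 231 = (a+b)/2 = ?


AM = (48 + 231)/2 = 279/2 = 139.5

AM = 139.5


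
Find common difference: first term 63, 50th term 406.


d = (aₙ - a₁)/(n-1)
= (406 - 63)/(50-1)
= 343/49 = 7

d = 7


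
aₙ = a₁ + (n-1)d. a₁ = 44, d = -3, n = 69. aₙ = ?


aₙ = a₁ + (n-1)d
= 44 + (69-1)×-3
= 44 - 204
= -160

a_69 = -160


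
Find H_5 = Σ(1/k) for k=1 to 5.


H_5 = 1/1 + 1/2 + 1/3 + 1/4 + 1/5
= 137/60
≈ 2.2833

H_5 = 137/60 ≈ 2.2833


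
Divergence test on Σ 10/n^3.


lim(n→∞) 10/n^3 = 0
lim aₙ = 0 → nth-term test is INCONCLUSIVE
(Need other tests; this is actually a convergent p-series with p=3 > 1)

Inconclusive (lim aₙ = 0; need another test)


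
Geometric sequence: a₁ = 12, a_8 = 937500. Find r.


r^(n-1) = aₙ/a₁
r^7 = 937500/12 = 78125
r = 78125^(1/7)
= 5

r = 5


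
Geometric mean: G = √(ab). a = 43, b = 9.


GM = √(43×9) = √387 = 19.6723

GM = 19.6723


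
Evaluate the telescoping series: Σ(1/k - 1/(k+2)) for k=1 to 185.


Telescoping with gap 2: two head and two tail terms survive.
= (1 + 1/2) - (1/186 + 1/187)
= 3/2 - 1/186 - 1/187 = 25900/17391

Sum = 25900/17391


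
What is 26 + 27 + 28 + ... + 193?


Σₖ₌26^193 k = Σₖ₌₁^193 k − Σₖ₌₁^25 k
= 193·194/2 − 25·26/2
= 18721 − 325 = 18396

Σk = 18396


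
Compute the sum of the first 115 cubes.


n(n+1)/2 = 115×116/2 = 6670
Σk³ = 6670² = 44488900

Σk³ = 44488900


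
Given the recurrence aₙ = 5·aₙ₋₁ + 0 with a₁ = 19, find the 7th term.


Computing step by step:
a_1 = 19
a_2 = 95
a_3 = 475
a_4 = 2375
a_5 = 11875
a_6 = 59375
a_7 = 296875


a_7 = 296875


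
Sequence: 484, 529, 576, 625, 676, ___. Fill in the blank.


Pattern: perfect squares: n²
Terms: 484, 529, 576, 625, 676
Next term = 729

Next term = 729


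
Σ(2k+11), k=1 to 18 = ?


Σ(2k+11) = 2·Σk + 11·n
= 2·171 + 11·18
= 342 + 198 = 540

Σ = 540


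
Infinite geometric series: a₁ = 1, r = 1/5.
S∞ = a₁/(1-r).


S∞ = a₁/(1-r) = 1/(1 - 1/5)
= 1/(4/5)
= 5/4

S∞ = 5/4


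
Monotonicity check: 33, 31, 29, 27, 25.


Differences: -2, -2, -2, -2
All differences < 0 → strictly DECREASING

Monotonically decreasing


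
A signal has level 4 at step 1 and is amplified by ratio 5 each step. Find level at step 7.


aₙ = a₁·r^(n-1)
= 4×5^6
= 4×15625
= 62500

a_7 = 62500


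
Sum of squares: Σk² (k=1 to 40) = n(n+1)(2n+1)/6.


n = 40
n(n+1)(2n+1)/6 = 40×41×81/6
= 132840/6 = 22140

Σk² = 22140


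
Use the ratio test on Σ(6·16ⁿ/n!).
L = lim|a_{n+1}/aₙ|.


aₙ = 6·16^n/n!
a_{n+1}/aₙ = 16^(n+1)/(n+1)! × n!/16^n  (constant 6 cancels)
= 16/(n+1)
L = lim(n→∞) 16/(n+1) = 0
L < 1 → series CONVERGES

Converges (ratio test: L = 0 < 1)


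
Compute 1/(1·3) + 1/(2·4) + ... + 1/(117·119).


1/(k(k+2)) = (1/2)·(1/k - 1/(k+2)) (partial fractions)
Telescoping: Σ = (1/2)·(1 + 1/2 - 1/118 - 1/119) = 10413/14042

Sum = 10413/14042


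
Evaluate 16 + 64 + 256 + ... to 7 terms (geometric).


Sₙ = 16×(4^7 - 1)/(4 - 1)
= 16×(16384 - 1)/3
= 16×16383/3
= 87376

S_7 = 87376


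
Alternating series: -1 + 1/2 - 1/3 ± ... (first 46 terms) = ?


S = -1 + 1/2 - 1/3 + 1/4 - 1/5 + 1/6 - 1/7 + 1/8 ± ...
= -0.6824
(Full series converges to -ln(2) ≈ -0.6931)

S_46 = -0.6824


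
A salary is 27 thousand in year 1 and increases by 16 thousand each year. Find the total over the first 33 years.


aₙ = 27 + (33-1)×16 = 539
Sₙ = n(a₁+aₙ)/2 = 33×(27+539)/2
= 33×566/2 = 9339

S_33 = 9339


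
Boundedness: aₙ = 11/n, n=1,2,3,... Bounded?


a₁ = 11, a₂ = 11/2, a₃ = 11/3, ...
0 < aₙ ≤ 11 for all n ≥ 1
Lower bound: 0, Upper bound: 11
The sequence IS bounded

Bounded (0 < aₙ ≤ 11)


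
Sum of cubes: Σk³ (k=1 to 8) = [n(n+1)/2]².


n(n+1)/2 = 8×9/2 = 36
Σk³ = 36² = 1296

Σk³ = 1296


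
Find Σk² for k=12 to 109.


Σₖ₌12^109 k² = Σₖ₌₁^109 k² − Σₖ₌₁^11 k²
= 109·110·219/6 − 11·12·23/6
= 437635 − 506 = 437129

Σk² = 437129


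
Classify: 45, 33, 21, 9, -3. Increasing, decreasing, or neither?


Differences: -12, -12, -12, -12
All differences < 0 → strictly DECREASING

Monotonically decreasing


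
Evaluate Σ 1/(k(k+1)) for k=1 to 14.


1/(k(k+1)) = 1/k - 1/(k+1) (partial fractions)
Telescoping: Σ = 1 - 1/15 = 14/15

Sum = 14/15


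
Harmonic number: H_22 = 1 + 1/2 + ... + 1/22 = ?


H_22 = 1/1 + 1/2 + 1/3 + ... + 1/22
= 19093197/5173168
≈ 3.6908

H_22 = 19093197/5173168 ≈ 3.6908


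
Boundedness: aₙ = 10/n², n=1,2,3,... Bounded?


a₁ = 10, a₂ = 10/4, a₃ = 10/9, ...
0 < aₙ ≤ 10 for all n ≥ 1
The sequence IS bounded

Bounded (0 < aₙ ≤ 10)


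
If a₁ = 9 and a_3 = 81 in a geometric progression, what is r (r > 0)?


r^(n-1) = aₙ/a₁
r^2 = 81/9 = 9
r = 9^(1/2)
= ±3; taking r > 0 gives r = 3

r = 3


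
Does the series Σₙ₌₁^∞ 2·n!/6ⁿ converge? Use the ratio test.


aₙ = 2·n!/6^n
a_{n+1}/aₙ = (n+1)!/6^(n+1) × 6^n/n!  (constant 2 cancels)
= (n+1)/6
L = lim(n→∞) (n+1)/6 = ∞
L > 1 → series DIVERGES

Diverges (ratio test: L = ∞ > 1)


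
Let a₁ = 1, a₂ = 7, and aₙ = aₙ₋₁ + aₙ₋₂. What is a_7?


Computing iteratively: 1, 7, 8, 15, 23, 38, 61
a_7 = 61

a_7 = 61


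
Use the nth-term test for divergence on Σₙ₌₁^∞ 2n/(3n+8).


lim(n→∞) 2n/(3n+8) = 2/3 = 2/3  (divide numerator and denominator by n)
lim aₙ = 2/3 ≠ 0 → series DIVERGES

Diverges (lim aₙ = 2/3 ≠ 0)


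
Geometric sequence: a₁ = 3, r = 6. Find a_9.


aₙ = a₁·r^(n-1)
= 3×6^8
= 3×1679616
= 5038848

a_9 = 5038848


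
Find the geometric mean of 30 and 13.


GM = √(30×13) = √390 = 19.7484

GM = 19.7484


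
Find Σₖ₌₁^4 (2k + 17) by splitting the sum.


Σ(2k+17) = 2·Σk + 17·n
= 2·10 + 17·4
= 20 + 68 = 88

Σ = 88


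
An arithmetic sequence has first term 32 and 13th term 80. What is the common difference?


d = (aₙ - a₁)/(n-1)
= (80 - 32)/(13-1)
= 48/12 = 4

d = 4


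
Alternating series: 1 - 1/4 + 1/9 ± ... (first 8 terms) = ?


S = 1 - 1/4 + 1/9 - 1/16 + 1/25 - 1/36 + 1/49 - 1/64
= 0.8156
(Full series converges to +π²/12 ≈ +0.8225)

S_8 = 0.8156


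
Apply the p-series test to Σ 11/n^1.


p-series test: Σ c/n^p converges if p > 1, diverges if p ≤ 1 (constant c > 0 doesn't affect convergence).
p = 1
1 ≤ 1 → DIVERGES

Diverges (p = 1 ≤ 1)


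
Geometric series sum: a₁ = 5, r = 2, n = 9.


Sₙ = 5×(2^9 - 1)/(2 - 1)
= 5×(512 - 1)/1
= 5×511/1
= 2555

S_9 = 2555


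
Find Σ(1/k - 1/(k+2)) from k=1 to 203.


Telescoping with gap 2: two head and two tail terms survive.
= (1 + 1/2) - (1/204 + 1/205)
= 3/2 - 1/204 - 1/205 = 62321/41820

Sum = 62321/41820


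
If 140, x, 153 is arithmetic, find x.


AM = (140 + 153)/2 = 293/2 = 146.5

AM = 146.5


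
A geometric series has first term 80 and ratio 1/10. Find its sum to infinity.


S∞ = a₁/(1-r) = 80/(1 - 1/10)
= 80/(9/10)
= 800/9

S∞ = 800/9


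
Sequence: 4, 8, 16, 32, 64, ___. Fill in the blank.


Pattern: powers of 2: 2ⁿ
Terms: 4, 8, 16, 32, 64
Next term = 128

Next term = 128


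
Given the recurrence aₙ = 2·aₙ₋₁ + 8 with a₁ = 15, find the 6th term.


Computing step by step:
a_1 = 15
a_2 = 38
a_3 = 84
a_4 = 176
a_5 = 360
a_6 = 728


a_6 = 728


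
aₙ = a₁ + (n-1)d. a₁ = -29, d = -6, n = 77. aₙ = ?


aₙ = a₁ + (n-1)d
= -29 + (77-1)×-6
= -29 - 456
= -485

a_77 = -485


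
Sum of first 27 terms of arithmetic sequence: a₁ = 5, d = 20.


aₙ = 5 + (27-1)×20 = 525
Sₙ = n(a₁+aₙ)/2 = 27×(5+525)/2
= 27×530/2 = 7155

S_27 = 7155


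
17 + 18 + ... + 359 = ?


Σₖ₌17^359 k = Σₖ₌₁^359 k − Σₖ₌₁^16 k
= 359·360/2 − 16·17/2
= 64620 − 136 = 64484

Σk = 64484


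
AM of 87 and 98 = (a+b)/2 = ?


AM = (87 + 98)/2 = 185/2 = 92.5

AM = 92.5


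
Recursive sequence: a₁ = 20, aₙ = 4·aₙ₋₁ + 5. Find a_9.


Computing step by step:
a_1 = 20
a_2 = 85
a_3 = 345
a_4 = 1385
a_5 = 5545
a_6 = 22185
a_7 = 88745
a_8 = 354985
a_9 = 1419945


a_9 = 1419945


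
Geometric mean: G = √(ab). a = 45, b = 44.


GM = √(45×44) = √1980 = 44.4972

GM = 44.4972


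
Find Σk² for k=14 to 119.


Σₖ₌14^119 k² = Σₖ₌₁^119 k² − Σₖ₌₁^13 k²
= 119·120·239/6 − 13·14·27/6
= 568820 − 819 = 568001

Σk² = 568001


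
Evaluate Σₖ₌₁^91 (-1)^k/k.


S = -1 + 1/2 - 1/3 + 1/4 - 1/5 + 1/6 - 1/7 + 1/8 ± ...
= -0.6986
(Full series converges to -ln(2) ≈ -0.6931)

S_91 = -0.6986


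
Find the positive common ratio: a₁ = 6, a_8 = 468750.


r^(n-1) = aₙ/a₁
r^7 = 468750/6 = 78125
r = 78125^(1/7)
= 5

r = 5


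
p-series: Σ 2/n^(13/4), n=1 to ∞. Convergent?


p-series test: Σ c/n^p converges if p > 1, diverges if p ≤ 1 (constant c > 0 doesn't affect convergence).
p = 13/4
13/4 > 1 → CONVERGES

Converges (p = 13/4 > 1)


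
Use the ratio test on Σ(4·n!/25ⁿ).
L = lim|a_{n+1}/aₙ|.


aₙ = 4·n!/25^n
a_{n+1}/aₙ = (n+1)!/25^(n+1) × 25^n/n!  (constant 4 cancels)
= (n+1)/25
L = lim(n→∞) (n+1)/25 = ∞
L > 1 → series DIVERGES

Diverges (ratio test: L = ∞ > 1)


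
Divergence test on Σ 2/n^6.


lim(n→∞) 2/n^6 = 0
lim aₙ = 0 → nth-term test is INCONCLUSIVE
(Need other tests; this is actually a convergent p-series with p=6 > 1)

Inconclusive (lim aₙ = 0; need another test)


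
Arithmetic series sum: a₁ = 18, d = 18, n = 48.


aₙ = 18 + (48-1)×18 = 864
Sₙ = n(a₁+aₙ)/2 = 48×(18+864)/2
= 48×882/2 = 21168

S_48 = 21168


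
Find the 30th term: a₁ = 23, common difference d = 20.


aₙ = a₁ + (n-1)d
= 23 + (30-1)×20
= 23 + 580
= 603

a_30 = 603


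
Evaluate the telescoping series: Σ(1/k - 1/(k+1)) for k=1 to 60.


Telescoping: adjacent terms cancel.
= 1/1 - 1/61
= 1 - 1/61 = 60/61

Sum = 60/61


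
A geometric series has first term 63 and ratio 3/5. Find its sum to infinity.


S∞ = a₁/(1-r) = 63/(1 - 3/5)
= 63/(2/5)
= 315/2

S∞ = 315/2


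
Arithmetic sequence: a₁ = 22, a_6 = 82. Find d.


d = (aₙ - a₁)/(n-1)
= (82 - 22)/(6-1)
= 60/5 = 12

d = 12


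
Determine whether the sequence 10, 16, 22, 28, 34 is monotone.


Differences: 6, 6, 6, 6
All differences > 0 → strictly INCREASING

Monotonically increasing


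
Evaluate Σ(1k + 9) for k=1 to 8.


Σ(1k+9) = 1·Σk + 9·n
= 1·36 + 9·8
= 36 + 72 = 108

Σ = 108


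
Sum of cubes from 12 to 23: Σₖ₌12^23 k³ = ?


Σₖ₌12^23 k³ = [23·24/2]² − [11·12/2]²
= 76176 − 4356 = 71820

Σk³ = 71820


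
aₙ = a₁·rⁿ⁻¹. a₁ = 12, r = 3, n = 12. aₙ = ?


aₙ = a₁·r^(n-1)
= 12×3^11
= 12×177147
= 2125764

a_12 = 2125764


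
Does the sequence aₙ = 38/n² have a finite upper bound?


a₁ = 38, a₂ = 38/4, a₃ = 38/9, ...
0 < aₙ ≤ 38 for all n ≥ 1
The sequence IS bounded

Bounded (0 < aₙ ≤ 38)


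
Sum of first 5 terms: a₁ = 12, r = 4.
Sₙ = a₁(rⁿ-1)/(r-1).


Sₙ = 12×(4^5 - 1)/(4 - 1)
= 12×(1024 - 1)/3
= 12×1023/3
= 4092

S_5 = 4092


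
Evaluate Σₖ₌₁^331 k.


n(n+1)/2 = 331×332/2 = 109892/2 = 54946

Σk = 54946


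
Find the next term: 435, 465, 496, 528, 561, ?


Pattern: triangular numbers: n(n+1)/2
Terms: 435, 465, 496, 528, 561
Next term = 595

Next term = 595


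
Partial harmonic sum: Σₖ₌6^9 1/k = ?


Σₖ₌6^9 1/k = 1/6 + 1/7 + 1/8 + 1/9
= 275/504
≈ 0.5456

Sum = 275/504 ≈ 0.5456


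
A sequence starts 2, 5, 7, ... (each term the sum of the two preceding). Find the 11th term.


Computing iteratively: 2, 5, 7, 12, 19, 31, 50, 81, 131, 212, 343
a_11 = 343

a_11 = 343


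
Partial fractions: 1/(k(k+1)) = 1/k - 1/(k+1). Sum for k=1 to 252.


1/(k(k+1)) = 1/k - 1/(k+1) (partial fractions)
Telescoping: Σ = 1 - 1/253 = 252/253

Sum = 252/253


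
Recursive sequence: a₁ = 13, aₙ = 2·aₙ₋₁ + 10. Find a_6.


Computing step by step:
a_1 = 13
a_2 = 36
a_3 = 82
a_4 = 174
a_5 = 358
a_6 = 726


a_6 = 726


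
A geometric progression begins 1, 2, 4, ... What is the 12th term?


aₙ = a₁·r^(n-1)
= 1×2^11
= 1×2048
= 2048

a_12 = 2048


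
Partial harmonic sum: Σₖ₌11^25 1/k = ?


Σₖ₌11^25 1/k = 1/11 + 1/12 + 1/13 + ... + 1/25
= 23745735331/26771144400
≈ 0.887

Sum = 23745735331/26771144400 ≈ 0.887


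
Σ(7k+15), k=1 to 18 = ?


Σ(7k+15) = 7·Σk + 15·n
= 7·171 + 15·18
= 1197 + 270 = 1467

Σ = 1467


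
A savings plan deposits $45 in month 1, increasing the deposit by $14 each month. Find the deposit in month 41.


aₙ = a₁ + (n-1)d
= 45 + (41-1)×14
= 45 + 560
= 605

a_41 = 605


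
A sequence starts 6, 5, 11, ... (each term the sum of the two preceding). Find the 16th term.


Computing iteratively: 6, 5, 11, 16, 27, 43, 70, 113, 183, 296, 479, 775, ...
a_16 = 5312

a_16 = 5312


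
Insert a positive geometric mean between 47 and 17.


GM = √(47×17) = √799 = 28.2666

GM = 28.2666


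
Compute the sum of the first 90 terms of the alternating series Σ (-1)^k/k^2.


S = -1 + 1/4 - 1/9 + 1/16 - 1/25 + 1/36 - 1/49 + 1/64 ± ...
= -0.8224
(Full series converges to -π²/12 ≈ -0.8225)

S_90 = -0.8224


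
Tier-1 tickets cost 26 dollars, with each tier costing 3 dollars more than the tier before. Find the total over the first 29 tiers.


aₙ = 26 + (29-1)×3 = 110
Sₙ = n(a₁+aₙ)/2 = 29×(26+110)/2
= 29×136/2 = 1972

S_29 = 1972


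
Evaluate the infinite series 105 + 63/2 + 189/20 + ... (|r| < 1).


S∞ = a₁/(1-r) = 105/(1 - 3/10)
= 105/(7/10)
= 150

S∞ = 150


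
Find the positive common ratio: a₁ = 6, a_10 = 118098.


r^(n-1) = aₙ/a₁
r^9 = 118098/6 = 19683
r = 19683^(1/9)
= 3

r = 3


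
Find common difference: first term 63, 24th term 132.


d = (aₙ - a₁)/(n-1)
= (132 - 63)/(24-1)
= 69/23 = 3

d = 3


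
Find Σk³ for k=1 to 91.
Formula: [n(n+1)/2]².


n(n+1)/2 = 91×92/2 = 4186
Σk³ = 4186² = 17522596

Σk³ = 17522596


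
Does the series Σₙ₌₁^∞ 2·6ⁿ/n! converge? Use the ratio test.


aₙ = 2·6^n/n!
a_{n+1}/aₙ = 6^(n+1)/(n+1)! × n!/6^n  (constant 2 cancels)
= 6/(n+1)
L = lim(n→∞) 6/(n+1) = 0
L < 1 → series CONVERGES

Converges (ratio test: L = 0 < 1)


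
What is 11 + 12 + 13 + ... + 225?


Σₖ₌11^225 k = Σₖ₌₁^225 k − Σₖ₌₁^10 k
= 225·226/2 − 10·11/2
= 25425 − 55 = 25370

Σk = 25370


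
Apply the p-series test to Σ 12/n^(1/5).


p-series test: Σ c/n^p converges if p > 1, diverges if p ≤ 1 (constant c > 0 doesn't affect convergence).
p = 1/5
1/5 ≤ 1 → DIVERGES

Diverges (p = 1/5 ≤ 1)


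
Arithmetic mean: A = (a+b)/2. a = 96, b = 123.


AM = (96 + 123)/2 = 219/2 = 109.5

AM = 109.5


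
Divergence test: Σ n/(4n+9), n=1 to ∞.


lim(n→∞) n/(4n+9) = 1/4 = 1/4  (divide numerator and denominator by n)
lim aₙ = 1/4 ≠ 0 → series DIVERGES

Diverges (lim aₙ = 1/4 ≠ 0)


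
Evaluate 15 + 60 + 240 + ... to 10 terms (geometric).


Sₙ = 15×(4^10 - 1)/(4 - 1)
= 15×(1048576 - 1)/3
= 15×1048575/3
= 5242875

S_10 = 5242875


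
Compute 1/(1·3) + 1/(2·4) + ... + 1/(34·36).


1/(k(k+2)) = (1/2)·(1/k - 1/(k+2)) (partial fractions)
Telescoping: Σ = (1/2)·(1 + 1/2 - 1/35 - 1/36) = 1819/2520

Sum = 1819/2520


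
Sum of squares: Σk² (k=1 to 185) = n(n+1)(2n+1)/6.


n = 185
n(n+1)(2n+1)/6 = 185×186×371/6
= 12766110/6 = 2127685

Σk² = 2127685


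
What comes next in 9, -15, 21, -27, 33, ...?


Pattern: alternating sign, magnitude arithmetic (d=6)
Terms: 9, -15, 21, -27, 33
Next term = -39

Next term = -39


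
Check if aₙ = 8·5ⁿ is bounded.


aₙ = 8·5ⁿ → as n→∞, aₙ→∞ (since base 5 > 1)
No finite upper bound exists
The sequence is UNBOUNDED

Unbounded (aₙ → ∞ as n → ∞)


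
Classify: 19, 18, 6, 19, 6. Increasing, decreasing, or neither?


Differences: -1, -12, 13, -13
Difference at position 3 is +13 (> 0) but position 1 is -1 (< 0) — sequence both rises and falls
→ NOT monotonic

Not monotonic


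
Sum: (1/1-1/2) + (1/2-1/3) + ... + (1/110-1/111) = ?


Telescoping: adjacent terms cancel.
= 1/1 - 1/111
= 1 - 1/111 = 110/111

Sum = 110/111


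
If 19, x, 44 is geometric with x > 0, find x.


GM = √(19×44) = √836 = 28.9137

GM = 28.9137


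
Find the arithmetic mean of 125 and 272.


AM = (125 + 272)/2 = 397/2 = 198.5

AM = 198.5


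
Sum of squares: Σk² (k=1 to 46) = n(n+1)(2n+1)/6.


n = 46
n(n+1)(2n+1)/6 = 46×47×93/6
= 201066/6 = 33511

Σk² = 33511


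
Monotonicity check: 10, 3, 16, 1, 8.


Differences: -7, 13, -15, 7
Difference at position 2 is +13 (> 0) but position 1 is -7 (< 0) — sequence both rises and falls
→ NOT monotonic

Not monotonic


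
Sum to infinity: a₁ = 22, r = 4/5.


S∞ = a₁/(1-r) = 22/(1 - 4/5)
= 22/(1/5)
= 110

S∞ = 110


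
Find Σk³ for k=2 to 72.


Σₖ₌2^72 k³ = [72·73/2]² − [1·2/2]²
= 6906384 − 1 = 6906383

Σk³ = 6906383


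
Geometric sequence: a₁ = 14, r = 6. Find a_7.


aₙ = a₁·r^(n-1)
= 14×6^6
= 14×46656
= 653184

a_7 = 653184


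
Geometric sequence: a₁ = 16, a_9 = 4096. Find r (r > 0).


r^(n-1) = aₙ/a₁
r^8 = 4096/16 = 256
r = 256^(1/8)
= ±2; taking r > 0 gives r = 2

r = 2


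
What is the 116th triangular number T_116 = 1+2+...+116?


n(n+1)/2 = 116×117/2 = 13572/2 = 6786

Σk = 6786


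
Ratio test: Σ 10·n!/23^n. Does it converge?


aₙ = 10·n!/23^n
a_{n+1}/aₙ = (n+1)!/23^(n+1) × 23^n/n!  (constant 10 cancels)
= (n+1)/23
L = lim(n→∞) (n+1)/23 = ∞
L > 1 → series DIVERGES

Diverges (ratio test: L = ∞ > 1)


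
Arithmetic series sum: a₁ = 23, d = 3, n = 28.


aₙ = 23 + (28-1)×3 = 104
Sₙ = n(a₁+aₙ)/2 = 28×(23+104)/2
= 28×127/2 = 1778

S_28 = 1778


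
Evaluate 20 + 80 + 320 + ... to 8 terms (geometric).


Sₙ = 20×(4^8 - 1)/(4 - 1)
= 20×(65536 - 1)/3
= 20×65535/3
= 436900

S_8 = 436900


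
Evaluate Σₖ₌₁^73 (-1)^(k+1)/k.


S = 1 - 1/2 + 1/3 - 1/4 + 1/5 - 1/6 + 1/7 - 1/8 ± ...
= 0.6999
(Full series converges to +ln(2) ≈ +0.6931)

S_73 = 0.6999


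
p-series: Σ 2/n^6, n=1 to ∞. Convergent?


p-series test: Σ c/n^p converges if p > 1, diverges if p ≤ 1 (constant c > 0 doesn't affect convergence).
p = 6
6 > 1 → CONVERGES

Converges (p = 6 > 1)


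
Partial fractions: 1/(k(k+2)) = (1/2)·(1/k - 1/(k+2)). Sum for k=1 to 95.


1/(k(k+2)) = (1/2)·(1/k - 1/(k+2)) (partial fractions)
Telescoping: Σ = (1/2)·(1 + 1/2 - 1/96 - 1/97) = 13775/18624

Sum = 13775/18624


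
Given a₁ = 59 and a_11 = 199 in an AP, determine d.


d = (aₙ - a₁)/(n-1)
= (199 - 59)/(11-1)
= 140/10 = 14

d = 14


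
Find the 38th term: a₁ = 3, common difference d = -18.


aₙ = a₁ + (n-1)d
= 3 + (38-1)×-18
= 3 - 666
= -663

a_38 = -663


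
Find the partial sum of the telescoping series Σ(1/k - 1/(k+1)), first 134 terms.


Telescoping: adjacent terms cancel.
= 1/1 - 1/135
= 1 - 1/135 = 134/135

Sum = 134/135


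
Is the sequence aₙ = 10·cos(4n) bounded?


For all n, -1 ≤ cos(4n) ≤ 1, so -10 ≤ 10·cos(4n) ≤ 10
Lower bound: -10, Upper bound: 10
The sequence IS bounded

Bounded (-10 ≤ aₙ ≤ 10)


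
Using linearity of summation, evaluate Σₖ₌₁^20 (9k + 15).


Σ(9k+15) = 9·Σk + 15·n
= 9·210 + 15·20
= 1890 + 300 = 2190

Σ = 2190


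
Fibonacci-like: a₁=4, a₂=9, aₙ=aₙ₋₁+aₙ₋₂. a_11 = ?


Computing iteratively: 4, 9, 13, 22, 35, 57, 92, 149, 241, 390, 631
a_11 = 631

a_11 = 631


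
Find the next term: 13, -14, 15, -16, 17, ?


Pattern: alternating sign, magnitude arithmetic (d=1)
Terms: 13, -14, 15, -16, 17
Next term = -18

Next term = -18


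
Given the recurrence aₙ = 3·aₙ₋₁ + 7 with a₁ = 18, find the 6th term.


Computing step by step:
a_1 = 18
a_2 = 61
a_3 = 190
a_4 = 577
a_5 = 1738
a_6 = 5221


a_6 = 5221


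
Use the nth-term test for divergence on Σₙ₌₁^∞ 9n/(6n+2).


lim(n→∞) 9n/(6n+2) = 9/6 = 3/2  (divide numerator and denominator by n)
lim aₙ = 3/2 ≠ 0 → series DIVERGES

Diverges (lim aₙ = 3/2 ≠ 0)


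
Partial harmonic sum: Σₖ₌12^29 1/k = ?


Σₖ₌12^29 1/k = 1/12 + 1/13 + 1/14 + ... + 1/29
= 2193481706497/2329089562800
≈ 0.9418

Sum = 2193481706497/2329089562800 ≈ 0.9418


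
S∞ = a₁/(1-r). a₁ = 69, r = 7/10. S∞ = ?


S∞ = a₁/(1-r) = 69/(1 - 7/10)
= 69/(3/10)
= 230

S∞ = 230


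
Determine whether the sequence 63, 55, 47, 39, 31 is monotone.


Differences: -8, -8, -8, -8
All differences < 0 → strictly DECREASING

Monotonically decreasing


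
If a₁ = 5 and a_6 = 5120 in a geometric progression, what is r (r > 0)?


r^(n-1) = aₙ/a₁
r^5 = 5120/5 = 1024
r = 1024^(1/5)
= 4

r = 4


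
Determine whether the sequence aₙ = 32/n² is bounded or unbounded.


a₁ = 32, a₂ = 32/4, a₃ = 32/9, ...
0 < aₙ ≤ 32 for all n ≥ 1
The sequence IS bounded

Bounded (0 < aₙ ≤ 32)


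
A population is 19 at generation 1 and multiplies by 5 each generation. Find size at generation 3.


aₙ = a₁·r^(n-1)
= 19×5^2
= 19×25
= 475

a_3 = 475


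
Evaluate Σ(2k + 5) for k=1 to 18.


Σ(2k+5) = 2·Σk + 5·n
= 2·171 + 5·18
= 342 + 90 = 432

Σ = 432


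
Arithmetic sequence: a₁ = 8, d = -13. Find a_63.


aₙ = a₁ + (n-1)d
= 8 + (63-1)×-13
= 8 - 806
= -798

a_63 = -798


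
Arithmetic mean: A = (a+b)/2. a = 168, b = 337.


AM = (168 + 337)/2 = 505/2 = 252.5

AM = 252.5


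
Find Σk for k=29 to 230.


Σₖ₌29^230 k = Σₖ₌₁^230 k − Σₖ₌₁^28 k
= 230·231/2 − 28·29/2
= 26565 − 406 = 26159

Σk = 26159


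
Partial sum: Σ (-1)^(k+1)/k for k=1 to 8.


S = 1 - 1/2 + 1/3 - 1/4 + 1/5 - 1/6 + 1/7 - 1/8
= 0.6345
(Full series converges to +ln(2) ≈ +0.6931)

S_8 = 0.6345


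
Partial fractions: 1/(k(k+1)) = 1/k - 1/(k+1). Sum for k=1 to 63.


1/(k(k+1)) = 1/k - 1/(k+1) (partial fractions)
Telescoping: Σ = 1 - 1/64 = 63/64

Sum = 63/64


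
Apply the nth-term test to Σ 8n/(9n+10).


lim(n→∞) 8n/(9n+10) = 8/9 = 8/9  (divide numerator and denominator by n)
lim aₙ = 8/9 ≠ 0 → series DIVERGES

Diverges (lim aₙ = 8/9 ≠ 0)


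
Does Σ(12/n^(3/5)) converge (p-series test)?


p-series test: Σ c/n^p converges if p > 1, diverges if p ≤ 1 (constant c > 0 doesn't affect convergence).
p = 3/5
3/5 ≤ 1 → DIVERGES

Diverges (p = 3/5 ≤ 1)


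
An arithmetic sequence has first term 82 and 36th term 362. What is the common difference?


d = (aₙ - a₁)/(n-1)
= (362 - 82)/(36-1)
= 280/35 = 8

d = 8


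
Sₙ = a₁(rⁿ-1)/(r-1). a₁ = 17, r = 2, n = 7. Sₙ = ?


Sₙ = 17×(2^7 - 1)/(2 - 1)
= 17×(128 - 1)/1
= 17×127/1
= 2159

S_7 = 2159


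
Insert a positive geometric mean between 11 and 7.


GM = √(11×7) = √77 = 8.775

GM = 8.775


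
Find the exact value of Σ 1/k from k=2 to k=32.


Σₖ₌2^32 1/k = 1/2 + 1/3 + 1/4 + ... + 1/32
= 441657572729039/144403552893600
≈ 3.0585

Sum = 441657572729039/144403552893600 ≈ 3.0585


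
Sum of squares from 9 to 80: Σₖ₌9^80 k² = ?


Σₖ₌9^80 k² = Σₖ₌₁^80 k² − Σₖ₌₁^8 k²
= 80·81·161/6 − 8·9·17/6
= 173880 − 204 = 173676

Σk² = 173676


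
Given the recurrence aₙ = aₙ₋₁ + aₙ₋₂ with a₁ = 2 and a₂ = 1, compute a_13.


Computing iteratively: 2, 1, 3, 4, 7, 11, 18, 29, 47, 76, 123, 199, ...
a_13 = 322

a_13 = 322


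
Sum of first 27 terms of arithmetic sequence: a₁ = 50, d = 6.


aₙ = 50 + (27-1)×6 = 206
Sₙ = n(a₁+aₙ)/2 = 27×(50+206)/2
= 27×256/2 = 3456

S_27 = 3456


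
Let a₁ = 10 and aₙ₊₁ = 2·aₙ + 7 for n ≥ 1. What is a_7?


Computing step by step:
a_1 = 10
a_2 = 27
a_3 = 61
a_4 = 129
a_5 = 265
a_6 = 537
a_7 = 1081


a_7 = 1081


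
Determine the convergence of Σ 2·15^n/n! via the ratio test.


aₙ = 2·15^n/n!
a_{n+1}/aₙ = 15^(n+1)/(n+1)! × n!/15^n  (constant 2 cancels)
= 15/(n+1)
L = lim(n→∞) 15/(n+1) = 0
L < 1 → series CONVERGES

Converges (ratio test: L = 0 < 1)


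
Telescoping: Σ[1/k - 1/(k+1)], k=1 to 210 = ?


Telescoping: adjacent terms cancel.
= 1/1 - 1/211
= 1 - 1/211 = 210/211

Sum = 210/211


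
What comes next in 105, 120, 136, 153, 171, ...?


Pattern: triangular numbers: n(n+1)/2
Terms: 105, 120, 136, 153, 171
Next term = 190

Next term = 190


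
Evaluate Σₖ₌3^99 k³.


Σₖ₌3^99 k³ = [99·100/2]² − [2·3/2]²
= 24502500 − 9 = 24502491

Σk³ = 24502491


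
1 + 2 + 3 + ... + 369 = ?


n(n+1)/2 = 369×370/2 = 136530/2 = 68265

Σk = 68265


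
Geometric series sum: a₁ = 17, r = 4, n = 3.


Sₙ = 17×(4^3 - 1)/(4 - 1)
= 17×(64 - 1)/3
= 17×63/3
= 357

S_3 = 357


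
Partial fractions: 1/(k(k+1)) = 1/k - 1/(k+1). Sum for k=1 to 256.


1/(k(k+1)) = 1/k - 1/(k+1) (partial fractions)
Telescoping: Σ = 1 - 1/257 = 256/257

Sum = 256/257


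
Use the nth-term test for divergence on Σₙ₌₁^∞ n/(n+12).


lim(n→∞) n/(n+12) = 1/1 = 1  (divide numerator and denominator by n)
lim aₙ = 1 ≠ 0 → series DIVERGES

Diverges (lim aₙ = 1 ≠ 0)


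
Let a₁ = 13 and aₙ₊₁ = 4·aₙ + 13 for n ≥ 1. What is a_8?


Computing step by step:
a_1 = 13
a_2 = 65
a_3 = 273
a_4 = 1105
a_5 = 4433
a_6 = 17745
a_7 = 70993
a_8 = 283985


a_8 = 283985


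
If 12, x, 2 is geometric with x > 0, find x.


GM = √(12×2) = √24 = 4.899

GM = 4.899


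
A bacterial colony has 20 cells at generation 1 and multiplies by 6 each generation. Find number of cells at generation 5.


aₙ = a₁·r^(n-1)
= 20×6^4
= 20×1296
= 25920

a_5 = 25920


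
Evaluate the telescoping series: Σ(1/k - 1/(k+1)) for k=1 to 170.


Telescoping: adjacent terms cancel.
= 1/1 - 1/171
= 1 - 1/171 = 170/171

Sum = 170/171


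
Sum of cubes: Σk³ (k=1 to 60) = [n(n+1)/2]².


n(n+1)/2 = 60×61/2 = 1830
Σk³ = 1830² = 3348900

Σk³ = 3348900


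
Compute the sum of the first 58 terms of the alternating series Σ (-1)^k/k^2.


S = -1 + 1/4 - 1/9 + 1/16 - 1/25 + 1/36 - 1/49 + 1/64 ± ...
= -0.8223
(Full series converges to -π²/12 ≈ -0.8225)

S_58 = -0.8223


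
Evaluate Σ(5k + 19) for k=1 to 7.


Σ(5k+19) = 5·Σk + 19·n
= 5·28 + 19·7
= 140 + 133 = 273

Σ = 273


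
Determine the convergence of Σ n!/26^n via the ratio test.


aₙ = n!/26^n
a_{n+1}/aₙ = (n+1)!/26^(n+1) × 26^n/n!
= (n+1)/26
L = lim(n→∞) (n+1)/26 = ∞
L > 1 → series DIVERGES

Diverges (ratio test: L = ∞ > 1)


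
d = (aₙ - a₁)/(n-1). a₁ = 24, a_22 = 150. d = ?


d = (aₙ - a₁)/(n-1)
= (150 - 24)/(22-1)
= 126/21 = 6

d = 6


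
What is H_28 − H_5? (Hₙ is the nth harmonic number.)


Σₖ₌6^28 1/k = 1/6 + 1/7 + 1/8 + ... + 1/28
= 132022249763/80313433200
≈ 1.6438

Sum = 132022249763/80313433200 ≈ 1.6438


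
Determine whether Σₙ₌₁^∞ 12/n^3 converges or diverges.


p-series test: Σ c/n^p converges if p > 1, diverges if p ≤ 1 (constant c > 0 doesn't affect convergence).
p = 3
3 > 1 → CONVERGES

Converges (p = 3 > 1)


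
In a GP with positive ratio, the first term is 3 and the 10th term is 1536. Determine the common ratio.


r^(n-1) = aₙ/a₁
r^9 = 1536/3 = 512
r = 512^(1/9)
= 2

r = 2


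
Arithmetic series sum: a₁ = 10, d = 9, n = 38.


aₙ = 10 + (38-1)×9 = 343
Sₙ = n(a₁+aₙ)/2 = 38×(10+343)/2
= 38×353/2 = 6707

S_38 = 6707


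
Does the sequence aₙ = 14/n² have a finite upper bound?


a₁ = 14, a₂ = 14/4, a₃ = 14/9, ...
0 < aₙ ≤ 14 for all n ≥ 1
The sequence IS bounded

Bounded (0 < aₙ ≤ 14)


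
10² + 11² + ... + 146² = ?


Σₖ₌10^146 k² = Σₖ₌₁^146 k² − Σₖ₌₁^9 k²
= 146·147·293/6 − 9·10·19/6
= 1048061 − 285 = 1047776

Σk² = 1047776


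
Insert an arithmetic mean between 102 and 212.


AM = (102 + 212)/2 = 314/2 = 157

AM = 157


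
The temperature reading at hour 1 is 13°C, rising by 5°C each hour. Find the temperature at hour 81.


aₙ = a₁ + (n-1)d
= 13 + (81-1)×5
= 13 + 400
= 413

a_81 = 413


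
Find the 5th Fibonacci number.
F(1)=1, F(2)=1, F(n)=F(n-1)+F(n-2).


Fibonacci sequence: 1, 1, 2, 3, 5
F(5) = 5

F(5) = 5


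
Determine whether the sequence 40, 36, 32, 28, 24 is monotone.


Differences: -4, -4, -4, -4
All differences < 0 → strictly DECREASING

Monotonically decreasing


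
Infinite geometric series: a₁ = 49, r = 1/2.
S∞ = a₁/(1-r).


S∞ = a₁/(1-r) = 49/(1 - 1/2)
= 49/(1/2)
= 98

S∞ = 98


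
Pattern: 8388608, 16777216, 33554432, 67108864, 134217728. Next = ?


Pattern: powers of 2: 2ⁿ
Terms: 8388608, 16777216, 33554432, 67108864, 134217728
Next term = 268435456

Next term = 268435456


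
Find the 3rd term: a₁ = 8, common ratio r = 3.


aₙ = a₁·r^(n-1)
= 8×3^2
= 8×9
= 72

a_3 = 72


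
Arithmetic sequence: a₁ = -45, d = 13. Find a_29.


aₙ = a₁ + (n-1)d
= -45 + (29-1)×13
= -45 + 364
= 319

a_29 = 319


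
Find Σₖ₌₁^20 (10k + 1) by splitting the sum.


Σ(10k+1) = 10·Σk + 1·n
= 10·210 + 1·20
= 2100 + 20 = 2120

Σ = 2120


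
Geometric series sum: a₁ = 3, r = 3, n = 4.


Sₙ = 3×(3^4 - 1)/(3 - 1)
= 3×(81 - 1)/2
= 3×80/2
= 120

S_4 = 120


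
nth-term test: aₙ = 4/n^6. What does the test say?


lim(n→∞) 4/n^6 = 0
lim aₙ = 0 → nth-term test is INCONCLUSIVE
(Need other tests; this is actually a convergent p-series with p=6 > 1)

Inconclusive (lim aₙ = 0; need another test)


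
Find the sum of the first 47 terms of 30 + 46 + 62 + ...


aₙ = 30 + (47-1)×16 = 766
Sₙ = n(a₁+aₙ)/2 = 47×(30+766)/2
= 47×796/2 = 18706

S_47 = 18706


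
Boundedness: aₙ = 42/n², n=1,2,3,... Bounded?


a₁ = 42, a₂ = 42/4, a₃ = 42/9, ...
0 < aₙ ≤ 42 for all n ≥ 1
The sequence IS bounded

Bounded (0 < aₙ ≤ 42)


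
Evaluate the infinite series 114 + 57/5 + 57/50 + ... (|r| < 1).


S∞ = a₁/(1-r) = 114/(1 - 1/10)
= 114/(9/10)
= 380/3

S∞ = 380/3


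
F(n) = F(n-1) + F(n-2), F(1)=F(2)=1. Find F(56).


Fibonacci sequence: 1, 1, 2, 3, 5, 8, 13, 21, 34, 55, 89, ...
F(56) = 225851433717

F(56) = 225851433717


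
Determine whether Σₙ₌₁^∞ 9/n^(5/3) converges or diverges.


p-series test: Σ c/n^p converges if p > 1, diverges if p ≤ 1 (constant c > 0 doesn't affect convergence).
p = 5/3
5/3 > 1 → CONVERGES

Converges (p = 5/3 > 1)


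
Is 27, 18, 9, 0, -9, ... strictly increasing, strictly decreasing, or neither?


Differences: -9, -9, -9, -9
All differences < 0 → strictly DECREASING

Monotonically decreasing


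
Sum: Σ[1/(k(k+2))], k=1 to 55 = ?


1/(k(k+2)) = (1/2)·(1/k - 1/(k+2)) (partial fractions)
Telescoping: Σ = (1/2)·(1 + 1/2 - 1/56 - 1/57) = 4675/6384

Sum = 4675/6384


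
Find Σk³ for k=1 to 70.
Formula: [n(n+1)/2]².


n(n+1)/2 = 70×71/2 = 2485
Σk³ = 2485² = 6175225

Σk³ = 6175225


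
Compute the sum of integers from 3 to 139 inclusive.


Σₖ₌3^139 k = Σₖ₌₁^139 k − Σₖ₌₁^2 k
= 139·140/2 − 2·3/2
= 9730 − 3 = 9727

Σk = 9727


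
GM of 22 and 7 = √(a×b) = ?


GM = √(22×7) = √154 = 12.4097

GM = 12.4097


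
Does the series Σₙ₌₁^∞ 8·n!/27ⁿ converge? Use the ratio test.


aₙ = 8·n!/27^n
a_{n+1}/aₙ = (n+1)!/27^(n+1) × 27^n/n!  (constant 8 cancels)
= (n+1)/27
L = lim(n→∞) (n+1)/27 = ∞
L > 1 → series DIVERGES

Diverges (ratio test: L = ∞ > 1)


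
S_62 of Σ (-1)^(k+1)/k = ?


S = 1 - 1/2 + 1/3 - 1/4 + 1/5 - 1/6 + 1/7 - 1/8 ± ...
= 0.6851
(Full series converges to +ln(2) ≈ +0.6931)

S_62 = 0.6851


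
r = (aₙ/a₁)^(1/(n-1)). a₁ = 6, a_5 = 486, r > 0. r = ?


r^(n-1) = aₙ/a₁
r^4 = 486/6 = 81
r = 81^(1/4)
= ±3; taking r > 0 gives r = 3

r = 3


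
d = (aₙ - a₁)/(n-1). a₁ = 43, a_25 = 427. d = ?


d = (aₙ - a₁)/(n-1)
= (427 - 43)/(25-1)
= 384/24 = 16

d = 16


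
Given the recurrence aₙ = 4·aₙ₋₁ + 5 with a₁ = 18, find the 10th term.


Computing step by step:
a_1 = 18
a_2 = 77
a_3 = 313
a_4 = 1257
a_5 = 5033
a_6 = 20137
a_7 = 80553
a_8 = 322217
a_9 = 1288873
a_10 = 5155497


a_10 = 5155497


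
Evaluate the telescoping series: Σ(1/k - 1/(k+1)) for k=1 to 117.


Telescoping: adjacent terms cancel.
= 1/1 - 1/118
= 1 - 1/118 = 117/118

Sum = 117/118


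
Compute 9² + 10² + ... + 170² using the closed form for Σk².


Σₖ₌9^170 k² = Σₖ₌₁^170 k² − Σₖ₌₁^8 k²
= 170·171·341/6 − 8·9·17/6
= 1652145 − 204 = 1651941

Σk² = 1651941


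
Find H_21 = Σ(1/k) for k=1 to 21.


H_21 = 1/1 + 1/2 + 1/3 + ... + 1/21
= 18858053/5173168
≈ 3.6454

H_21 = 18858053/5173168 ≈ 3.6454


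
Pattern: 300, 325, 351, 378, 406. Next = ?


Pattern: triangular numbers: n(n+1)/2
Terms: 300, 325, 351, 378, 406
Next term = 435

Next term = 435


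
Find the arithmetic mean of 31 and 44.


AM = (31 + 44)/2 = 75/2 = 37.5

AM = 37.5


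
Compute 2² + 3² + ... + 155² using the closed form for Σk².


Σₖ₌2^155 k² = Σₖ₌₁^155 k² − Σₖ₌₁^1 k²
= 155·156·311/6 − 1·2·3/6
= 1253330 − 1 = 1253329

Σk² = 1253329


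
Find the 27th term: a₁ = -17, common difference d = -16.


aₙ = a₁ + (n-1)d
= -17 + (27-1)×-16
= -17 - 416
= -433

a_27 = -433


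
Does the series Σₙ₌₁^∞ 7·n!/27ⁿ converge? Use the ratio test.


aₙ = 7·n!/27^n
a_{n+1}/aₙ = (n+1)!/27^(n+1) × 27^n/n!  (constant 7 cancels)
= (n+1)/27
L = lim(n→∞) (n+1)/27 = ∞
L > 1 → series DIVERGES

Diverges (ratio test: L = ∞ > 1)


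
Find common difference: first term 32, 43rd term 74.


d = (aₙ - a₁)/(n-1)
= (74 - 32)/(43-1)
= 42/42 = 1

d = 1


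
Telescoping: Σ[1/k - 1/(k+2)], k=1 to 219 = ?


Telescoping with gap 2: two head and two tail terms survive.
= (1 + 1/2) - (1/220 + 1/221)
= 3/2 - 1/220 - 1/221 = 72489/48620

Sum = 72489/48620


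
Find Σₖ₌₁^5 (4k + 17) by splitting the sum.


Σ(4k+17) = 4·Σk + 17·n
= 4·15 + 17·5
= 60 + 85 = 145

Σ = 145


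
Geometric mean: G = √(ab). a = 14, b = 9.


GM = √(14×9) = √126 = 11.225

GM = 11.225


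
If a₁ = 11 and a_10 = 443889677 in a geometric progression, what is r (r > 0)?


r^(n-1) = aₙ/a₁
r^9 = 443889677/11 = 40353607
r = 40353607^(1/9)
= 7

r = 7


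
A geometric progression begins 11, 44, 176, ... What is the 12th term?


aₙ = a₁·r^(n-1)
= 11×4^11
= 11×4194304
= 46137344

a_12 = 46137344


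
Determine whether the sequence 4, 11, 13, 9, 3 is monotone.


Differences: 7, 2, -4, -6
Difference at position 1 is +7 (> 0) but position 3 is -4 (< 0) — sequence both rises and falls
→ NOT monotonic

Not monotonic


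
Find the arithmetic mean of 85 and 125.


AM = (85 + 125)/2 = 210/2 = 105

AM = 105


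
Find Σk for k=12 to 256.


Σₖ₌12^256 k = Σₖ₌₁^256 k − Σₖ₌₁^11 k
= 256·257/2 − 11·12/2
= 32896 − 66 = 32830

Σk = 32830


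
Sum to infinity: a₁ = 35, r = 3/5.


S∞ = a₁/(1-r) = 35/(1 - 3/5)
= 35/(2/5)
= 175/2

S∞ = 175/2


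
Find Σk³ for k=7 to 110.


Σₖ₌7^110 k³ = [110·111/2]² − [6·7/2]²
= 37271025 − 441 = 37270584

Σk³ = 37270584


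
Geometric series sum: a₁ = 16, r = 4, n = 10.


Sₙ = 16×(4^10 - 1)/(4 - 1)
= 16×(1048576 - 1)/3
= 16×1048575/3
= 5592400

S_10 = 5592400


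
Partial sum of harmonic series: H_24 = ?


H_24 = 1/1 + 1/2 + 1/3 + ... + 1/24
= 1347822955/356948592
≈ 3.776

H_24 = 1347822955/356948592 ≈ 3.776


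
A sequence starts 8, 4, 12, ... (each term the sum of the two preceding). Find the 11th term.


Computing iteratively: 8, 4, 12, 16, 28, 44, 72, 116, 188, 304, 492
a_11 = 492

a_11 = 492


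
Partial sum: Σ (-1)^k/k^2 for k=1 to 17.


S = -1 + 1/4 - 1/9 + 1/16 - 1/25 + 1/36 - 1/49 + 1/64 ± ...
= -0.8241
(Full series converges to -π²/12 ≈ -0.8225)

S_17 = -0.8241


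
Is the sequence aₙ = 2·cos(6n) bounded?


For all n, -1 ≤ cos(6n) ≤ 1, so -2 ≤ 2·cos(6n) ≤ 2
Lower bound: -2, Upper bound: 2
The sequence IS bounded

Bounded (-2 ≤ aₙ ≤ 2)


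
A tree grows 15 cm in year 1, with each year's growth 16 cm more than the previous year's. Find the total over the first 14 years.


aₙ = 15 + (14-1)×16 = 223
Sₙ = n(a₁+aₙ)/2 = 14×(15+223)/2
= 14×238/2 = 1666

S_14 = 1666


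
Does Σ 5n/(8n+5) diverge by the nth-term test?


lim(n→∞) 5n/(8n+5) = 5/8 = 5/8  (divide numerator and denominator by n)
lim aₙ = 5/8 ≠ 0 → series DIVERGES

Diverges (lim aₙ = 5/8 ≠ 0)


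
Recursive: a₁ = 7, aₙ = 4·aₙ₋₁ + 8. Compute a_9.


Computing step by step:
a_1 = 7
a_2 = 36
a_3 = 152
a_4 = 616
a_5 = 2472
a_6 = 9896
a_7 = 39592
a_8 = 158376
a_9 = 633512


a_9 = 633512


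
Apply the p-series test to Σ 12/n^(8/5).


p-series test: Σ c/n^p converges if p > 1, diverges if p ≤ 1 (constant c > 0 doesn't affect convergence).
p = 8/5
8/5 > 1 → CONVERGES

Converges (p = 8/5 > 1)


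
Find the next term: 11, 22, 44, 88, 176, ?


Pattern: geometric (r=2)
Terms: 11, 22, 44, 88, 176
Next term = 352

Next term = 352


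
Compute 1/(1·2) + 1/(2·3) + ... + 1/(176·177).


1/(k(k+1)) = 1/k - 1/(k+1) (partial fractions)
Telescoping: Σ = 1 - 1/177 = 176/177

Sum = 176/177
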